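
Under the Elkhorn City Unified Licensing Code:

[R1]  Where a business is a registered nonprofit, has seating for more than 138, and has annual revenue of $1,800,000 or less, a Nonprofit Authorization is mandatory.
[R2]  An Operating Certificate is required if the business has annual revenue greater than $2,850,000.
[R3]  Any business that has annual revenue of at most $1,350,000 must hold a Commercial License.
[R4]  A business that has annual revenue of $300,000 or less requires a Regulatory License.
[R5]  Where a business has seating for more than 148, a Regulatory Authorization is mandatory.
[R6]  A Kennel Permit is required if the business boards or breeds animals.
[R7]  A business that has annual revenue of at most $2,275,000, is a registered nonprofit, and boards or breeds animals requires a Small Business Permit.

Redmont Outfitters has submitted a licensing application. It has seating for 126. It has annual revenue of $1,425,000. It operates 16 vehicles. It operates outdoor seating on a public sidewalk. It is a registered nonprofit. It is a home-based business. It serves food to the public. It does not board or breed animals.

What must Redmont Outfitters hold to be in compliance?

[R1] is a registered nonprofit; seating 126 ≤ 138; revenue $1,425,000 ≤ $1,800,000 → Nonprofit Authorization not required.
[R2] revenue $1,425,000 ≤ $2,850,000 → Operating Certificate not required.
[R3] revenue $1,425,000 > $1,350,000 → Commercial License not required.
[R4] revenue $1,425,000 > $300,000 → Regulatory License not required.
[R5] seating 126 ≤ 148 → Regulatory Authorization not required.
[R6] does not board or breed animals → Kennel Permit not required.
[R7] revenue $1,425,000 ≤ $2,275,000; is a registered nonprofit; does not board or breed animals → Small Business Permit not required.

None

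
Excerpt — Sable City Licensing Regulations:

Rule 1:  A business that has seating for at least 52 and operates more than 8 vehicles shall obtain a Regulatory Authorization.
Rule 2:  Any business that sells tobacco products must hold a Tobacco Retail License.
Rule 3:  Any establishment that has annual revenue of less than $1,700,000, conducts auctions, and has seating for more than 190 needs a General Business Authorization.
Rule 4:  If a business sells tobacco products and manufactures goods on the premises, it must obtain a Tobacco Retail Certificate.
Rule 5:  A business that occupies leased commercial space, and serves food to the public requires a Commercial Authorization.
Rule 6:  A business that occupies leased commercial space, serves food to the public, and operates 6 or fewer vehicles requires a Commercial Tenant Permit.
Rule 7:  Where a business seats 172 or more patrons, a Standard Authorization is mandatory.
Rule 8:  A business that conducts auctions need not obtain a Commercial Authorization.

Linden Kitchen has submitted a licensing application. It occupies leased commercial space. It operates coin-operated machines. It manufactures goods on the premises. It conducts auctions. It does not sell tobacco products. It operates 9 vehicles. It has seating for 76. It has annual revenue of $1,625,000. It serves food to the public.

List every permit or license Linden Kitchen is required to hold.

Rule 1: seating 76 ≥ 52; vehicles 9 > 8 → Regulatory Authorization required.
Rule 2: does not sell tobacco products → Tobacco Retail License not required.
Rule 3: revenue $1,625,000 < $1,700,000; conducts auctions; seating 76 ≤ 190 → General Business Authorization not required.
Rule 4: does not sell tobacco products; manufactures goods on the premises → Tobacco Retail Certificate not required.
Rule 5: occupies leased commercial space; serves food to the public → Commercial Authorization required.
Rule 6: occupies leased commercial space; serves food to the public; vehicles 9 > 6 → Commercial Tenant Permit not required.
Rule 7: seating 76 < 172 → Standard Authorization not required.
Rule 8: conducts auctions → exempt from Commercial Authorization.

Regulatory Authorization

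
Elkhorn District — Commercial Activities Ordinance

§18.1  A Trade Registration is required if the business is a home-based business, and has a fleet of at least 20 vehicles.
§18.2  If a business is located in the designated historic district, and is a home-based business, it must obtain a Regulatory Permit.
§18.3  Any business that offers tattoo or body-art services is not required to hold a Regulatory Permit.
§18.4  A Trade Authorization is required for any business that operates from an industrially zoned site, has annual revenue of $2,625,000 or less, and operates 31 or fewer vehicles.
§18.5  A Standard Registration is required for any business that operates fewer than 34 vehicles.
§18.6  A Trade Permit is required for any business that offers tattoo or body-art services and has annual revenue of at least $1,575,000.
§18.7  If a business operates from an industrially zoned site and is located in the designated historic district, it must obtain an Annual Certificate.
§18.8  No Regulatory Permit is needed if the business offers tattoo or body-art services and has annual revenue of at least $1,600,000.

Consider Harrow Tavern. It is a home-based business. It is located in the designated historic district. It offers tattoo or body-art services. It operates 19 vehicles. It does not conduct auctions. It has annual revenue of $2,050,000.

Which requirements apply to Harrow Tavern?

Standard Registration, Trade Permit

§18.1 is a home-based business; vehicles 19 < 20 → Trade Registration not required.
§18.2 is located in the designated historic district; is a home-based business → Regulatory Permit required.
§18.3 offers tattoo or body-art services → exempt from Regulatory Permit.
§18.4 is a home-based business (not: operates from an industrially zoned site); revenue $2,050,000 ≤ $2,625,000; vehicles 19 ≤ 31 → Trade Authorization not required.
§18.5 vehicles 19 < 34 → Standard Registration required.
§18.6 offers tattoo or body-art services; revenue $2,050,000 ≥ $1,575,000 → Trade Permit required.
§18.7 is a home-based business (not: operates from an industrially zoned site); is located in the designated historic district → Annual Certificate not required.
§18.8 offers tattoo or body-art services; revenue $2,050,000 ≥ $1,600,000 → exempt from Regulatory Permit.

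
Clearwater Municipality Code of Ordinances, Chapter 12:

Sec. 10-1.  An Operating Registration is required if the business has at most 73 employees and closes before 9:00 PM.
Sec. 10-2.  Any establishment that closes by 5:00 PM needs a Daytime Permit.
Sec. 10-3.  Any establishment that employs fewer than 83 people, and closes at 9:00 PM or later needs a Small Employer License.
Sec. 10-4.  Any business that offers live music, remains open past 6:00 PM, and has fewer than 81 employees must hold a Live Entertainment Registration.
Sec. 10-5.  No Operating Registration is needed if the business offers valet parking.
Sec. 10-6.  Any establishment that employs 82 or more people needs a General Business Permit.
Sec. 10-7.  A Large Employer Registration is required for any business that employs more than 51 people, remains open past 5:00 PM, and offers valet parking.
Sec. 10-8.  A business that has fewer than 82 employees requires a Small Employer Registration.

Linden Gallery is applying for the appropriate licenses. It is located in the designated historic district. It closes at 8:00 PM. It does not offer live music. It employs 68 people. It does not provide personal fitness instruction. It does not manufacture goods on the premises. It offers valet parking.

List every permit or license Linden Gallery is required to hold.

Large Employer Registration, Small Employer Registration

Sec. 10-1. employees 68 ≤ 73; closes 8:00 PM, at/before 9:00 PM → Operating Registration required.
Sec. 10-2. closes 8:00 PM, after 5:00 PM → Daytime Permit not required.
Sec. 10-3. employees 68 < 83; closes 8:00 PM, at/before 9:00 PM → Small Employer License not required.
Sec. 10-4. does not offer live music; closes 8:00 PM, after 6:00 PM; employees 68 < 81 → Live Entertainment Registration not required.
Sec. 10-5. offers valet parking → exempt from Operating Registration.
Sec. 10-6. employees 68 < 82 → General Business Permit not required.
Sec. 10-7. employees 68 > 51; closes 8:00 PM, after 5:00 PM; offers valet parking → Large Employer Registration required.
Sec. 10-8. employees 68 < 82 → Small Employer Registration required.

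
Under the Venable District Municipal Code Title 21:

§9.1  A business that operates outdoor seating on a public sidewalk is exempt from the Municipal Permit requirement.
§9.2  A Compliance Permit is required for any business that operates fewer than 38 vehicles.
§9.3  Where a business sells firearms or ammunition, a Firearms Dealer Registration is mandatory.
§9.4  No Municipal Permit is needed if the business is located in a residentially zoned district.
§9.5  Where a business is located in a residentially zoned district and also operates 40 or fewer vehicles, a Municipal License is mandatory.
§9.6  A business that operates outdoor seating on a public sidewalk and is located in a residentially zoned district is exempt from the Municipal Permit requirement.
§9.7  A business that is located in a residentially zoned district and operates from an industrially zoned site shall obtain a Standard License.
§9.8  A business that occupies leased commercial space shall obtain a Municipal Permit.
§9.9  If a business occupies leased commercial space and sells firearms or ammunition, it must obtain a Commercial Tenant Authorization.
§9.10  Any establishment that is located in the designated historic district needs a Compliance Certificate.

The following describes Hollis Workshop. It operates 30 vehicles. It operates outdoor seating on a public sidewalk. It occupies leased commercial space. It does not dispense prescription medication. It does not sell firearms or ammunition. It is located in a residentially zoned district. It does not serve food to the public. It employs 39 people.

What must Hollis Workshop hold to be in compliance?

§9.1 operates outdoor seating on a public sidewalk → exempt from Municipal Permit.
§9.2 vehicles 30 < 38 → Compliance Permit required.
§9.3 does not sell firearms or ammunition → Firearms Dealer Registration not required.
§9.4 is located in a residentially zoned district → exempt from Municipal Permit.
§9.5 is located in a residentially zoned district; vehicles 30 ≤ 40 → Municipal License required.
§9.6 operates outdoor seating on a public sidewalk; is located in a residentially zoned district → exempt from Municipal Permit.
§9.7 is located in a residentially zoned district; occupies leased commercial space (not: operates from an industrially zoned site) → Standard License not required.
§9.8 occupies leased commercial space → Municipal Permit required.
§9.9 occupies leased commercial space; does not sell firearms or ammunition → Commercial Tenant Authorization not required.
§9.10 is located in a residentially zoned district (not: is located in the designated historic district) → Compliance Certificate not required.

Compliance Permit, Municipal License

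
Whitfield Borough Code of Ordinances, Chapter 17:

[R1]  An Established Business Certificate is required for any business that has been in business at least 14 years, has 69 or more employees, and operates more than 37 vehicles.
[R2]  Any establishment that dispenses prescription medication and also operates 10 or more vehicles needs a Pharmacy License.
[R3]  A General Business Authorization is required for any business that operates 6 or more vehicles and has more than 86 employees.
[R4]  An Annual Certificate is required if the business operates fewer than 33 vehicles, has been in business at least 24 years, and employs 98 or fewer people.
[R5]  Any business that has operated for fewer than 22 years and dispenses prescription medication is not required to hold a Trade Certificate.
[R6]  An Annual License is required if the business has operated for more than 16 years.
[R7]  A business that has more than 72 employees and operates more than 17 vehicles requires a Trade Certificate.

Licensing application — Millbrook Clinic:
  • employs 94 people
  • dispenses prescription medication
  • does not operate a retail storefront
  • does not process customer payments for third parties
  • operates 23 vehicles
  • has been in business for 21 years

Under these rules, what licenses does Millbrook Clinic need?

Annual License, General Business Authorization, Pharmacy License

[R1] years in business 21 ≥ 14; employees 94 ≥ 69; vehicles 23 ≤ 37 → Established Business Certificate not required.
[R2] dispenses prescription medication; vehicles 23 ≥ 10 → Pharmacy License required.
[R3] vehicles 23 ≥ 6; employees 94 > 86 → General Business Authorization required.
[R4] vehicles 23 < 33; years in business 21 < 24; employees 94 ≤ 98 → Annual Certificate not required.
[R5] years in business 21 < 22; dispenses prescription medication → exempt from Trade Certificate.
[R6] years in business 21 > 16 → Annual License required.
[R7] employees 94 > 72; vehicles 23 > 17 → Trade Certificate required.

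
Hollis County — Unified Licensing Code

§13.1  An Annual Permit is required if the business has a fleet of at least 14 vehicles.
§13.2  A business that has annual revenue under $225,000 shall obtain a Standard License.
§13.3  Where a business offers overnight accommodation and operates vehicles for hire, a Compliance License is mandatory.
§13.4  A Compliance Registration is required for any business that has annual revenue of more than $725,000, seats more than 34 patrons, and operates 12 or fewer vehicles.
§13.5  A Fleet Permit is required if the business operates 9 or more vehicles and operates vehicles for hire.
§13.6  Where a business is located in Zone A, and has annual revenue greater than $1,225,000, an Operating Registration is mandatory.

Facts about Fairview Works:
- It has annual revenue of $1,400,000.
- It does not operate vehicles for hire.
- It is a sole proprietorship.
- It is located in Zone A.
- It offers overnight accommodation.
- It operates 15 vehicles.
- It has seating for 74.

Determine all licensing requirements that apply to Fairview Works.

§13.1 vehicles 15 ≥ 14 → Annual Permit required.
§13.2 revenue $1,400,000 ≥ $225,000 → Standard License not required.
§13.3 offers overnight accommodation; does not operate vehicles for hire → Compliance License not required.
§13.4 revenue $1,400,000 > $725,000; seating 74 > 34; vehicles 15 > 12 → Compliance Registration not required.
§13.5 vehicles 15 ≥ 9; does not operate vehicles for hire → Fleet Permit not required.
§13.6 is located in Zone A; revenue $1,400,000 > $1,225,000 → Operating Registration required.

Annual Permit, Operating Registration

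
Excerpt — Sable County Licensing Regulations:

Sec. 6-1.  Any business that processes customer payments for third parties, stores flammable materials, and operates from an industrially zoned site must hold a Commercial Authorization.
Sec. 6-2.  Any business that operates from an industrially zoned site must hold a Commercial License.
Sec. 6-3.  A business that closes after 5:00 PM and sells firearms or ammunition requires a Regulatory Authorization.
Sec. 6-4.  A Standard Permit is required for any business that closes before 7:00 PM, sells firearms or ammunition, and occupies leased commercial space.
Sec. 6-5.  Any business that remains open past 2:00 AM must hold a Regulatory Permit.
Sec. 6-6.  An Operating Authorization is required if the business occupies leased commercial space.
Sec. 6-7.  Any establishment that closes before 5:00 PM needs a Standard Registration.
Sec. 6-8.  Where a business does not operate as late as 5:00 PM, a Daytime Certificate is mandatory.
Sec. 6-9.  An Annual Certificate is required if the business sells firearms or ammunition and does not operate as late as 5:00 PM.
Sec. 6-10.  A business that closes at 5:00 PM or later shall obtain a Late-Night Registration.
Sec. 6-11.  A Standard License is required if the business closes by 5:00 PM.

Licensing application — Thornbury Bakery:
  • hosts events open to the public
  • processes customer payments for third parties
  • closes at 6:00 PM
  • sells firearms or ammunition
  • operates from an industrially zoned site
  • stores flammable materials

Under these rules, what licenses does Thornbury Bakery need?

Commercial Authorization, Commercial License, Late-Night Registration, Regulatory Authorization

Sec. 6-1. processes customer payments for third parties; stores flammable materials; operates from an industrially zoned site → Commercial Authorization required.
Sec. 6-2. operates from an industrially zoned site → Commercial License required.
Sec. 6-3. closes 6:00 PM, after 5:00 PM; sells firearms or ammunition → Regulatory Authorization required.
Sec. 6-4. closes 6:00 PM, at/before 7:00 PM; sells firearms or ammunition; operates from an industrially zoned site (not: occupies leased commercial space) → Standard Permit not required.
Sec. 6-5. closes 6:00 PM, at/before 2:00 AM → Regulatory Permit not required.
Sec. 6-6. operates from an industrially zoned site (not: occupies leased commercial space) → Operating Authorization not required.
Sec. 6-7. closes 6:00 PM, after 5:00 PM → Standard Registration not required.
Sec. 6-8. closes 6:00 PM, after 5:00 PM → Daytime Certificate not required.
Sec. 6-9. sells firearms or ammunition; closes 6:00 PM, after 5:00 PM → Annual Certificate not required.
Sec. 6-10. closes 6:00 PM, after 5:00 PM → Late-Night Registration required.
Sec. 6-11. closes 6:00 PM, after 5:00 PM → Standard License not required.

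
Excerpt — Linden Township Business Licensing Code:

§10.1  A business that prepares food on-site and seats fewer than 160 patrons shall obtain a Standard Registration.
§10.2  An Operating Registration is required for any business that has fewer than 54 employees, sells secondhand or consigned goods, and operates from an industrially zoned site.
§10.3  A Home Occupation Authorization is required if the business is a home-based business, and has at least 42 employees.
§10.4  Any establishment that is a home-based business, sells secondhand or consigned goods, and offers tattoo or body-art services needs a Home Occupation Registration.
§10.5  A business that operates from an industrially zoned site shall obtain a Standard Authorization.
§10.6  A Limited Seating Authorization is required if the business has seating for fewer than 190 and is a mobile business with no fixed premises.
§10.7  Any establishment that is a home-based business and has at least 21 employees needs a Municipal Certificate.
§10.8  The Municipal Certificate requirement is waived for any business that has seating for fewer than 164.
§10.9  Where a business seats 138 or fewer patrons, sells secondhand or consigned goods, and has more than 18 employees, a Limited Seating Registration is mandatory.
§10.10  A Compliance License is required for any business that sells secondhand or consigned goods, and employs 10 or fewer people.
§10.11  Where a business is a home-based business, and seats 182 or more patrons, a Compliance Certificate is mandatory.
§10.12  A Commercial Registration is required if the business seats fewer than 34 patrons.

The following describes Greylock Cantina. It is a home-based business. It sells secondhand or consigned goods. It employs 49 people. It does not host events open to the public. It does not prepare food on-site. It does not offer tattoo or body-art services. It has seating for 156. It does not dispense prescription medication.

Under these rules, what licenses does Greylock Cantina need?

Home Occupation Authorization

§10.1 does not prepare food on-site; seating 156 < 160 → Standard Registration not required.
§10.2 employees 49 < 54; sells secondhand or consigned goods; is a home-based business (not: operates from an industrially zoned site) → Operating Registration not required.
§10.3 is a home-based business; employees 49 ≥ 42 → Home Occupation Authorization required.
§10.4 is a home-based business; sells secondhand or consigned goods; does not offer tattoo or body-art services → Home Occupation Registration not required.
§10.5 is a home-based business (not: operates from an industrially zoned site) → Standard Authorization not required.
§10.6 seating 156 < 190; is a home-based business (not: is a mobile business with no fixed premises) → Limited Seating Authorization not required.
§10.7 is a home-based business; employees 49 ≥ 21 → Municipal Certificate required.
§10.8 seating 156 < 164 → exempt from Municipal Certificate.
§10.9 seating 156 > 138; sells secondhand or consigned goods; employees 49 > 18 → Limited Seating Registration not required.
§10.10 sells secondhand or consigned goods; employees 49 > 10 → Compliance License not required.
§10.11 is a home-based business; seating 156 < 182 → Compliance Certificate not required.
§10.12 seating 156 ≥ 34 → Commercial Registration not required.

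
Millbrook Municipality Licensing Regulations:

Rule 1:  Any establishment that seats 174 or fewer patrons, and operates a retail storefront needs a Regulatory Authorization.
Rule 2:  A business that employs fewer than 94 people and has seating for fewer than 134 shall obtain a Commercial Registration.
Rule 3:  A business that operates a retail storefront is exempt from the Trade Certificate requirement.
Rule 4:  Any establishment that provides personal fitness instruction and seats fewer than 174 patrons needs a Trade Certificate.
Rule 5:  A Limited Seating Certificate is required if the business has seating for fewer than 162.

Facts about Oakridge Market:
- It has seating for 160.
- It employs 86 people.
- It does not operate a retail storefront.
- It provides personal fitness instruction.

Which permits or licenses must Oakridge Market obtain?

Rule 1: seating 160 ≤ 174; does not operate a retail storefront → Regulatory Authorization not required.
Rule 2: employees 86 < 94; seating 160 ≥ 134 → Commercial Registration not required.
Rule 3: does not operate a retail storefront → Trade Certificate exemption does not apply.
Rule 4: provides personal fitness instruction; seating 160 < 174 → Trade Certificate required.
Rule 5: seating 160 < 162 → Limited Seating Certificate required.

Limited Seating Certificate, Trade Certificate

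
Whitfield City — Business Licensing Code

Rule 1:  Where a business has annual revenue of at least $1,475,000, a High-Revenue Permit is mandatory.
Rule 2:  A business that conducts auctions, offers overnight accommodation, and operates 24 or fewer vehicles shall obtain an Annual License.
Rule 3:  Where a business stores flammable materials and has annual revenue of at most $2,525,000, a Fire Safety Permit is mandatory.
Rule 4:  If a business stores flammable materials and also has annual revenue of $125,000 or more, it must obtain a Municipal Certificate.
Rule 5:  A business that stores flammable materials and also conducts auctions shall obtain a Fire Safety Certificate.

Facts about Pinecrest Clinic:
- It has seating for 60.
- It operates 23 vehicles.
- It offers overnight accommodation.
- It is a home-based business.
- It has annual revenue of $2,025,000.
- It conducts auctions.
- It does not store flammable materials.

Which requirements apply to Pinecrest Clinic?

Annual License, High-Revenue Permit

Rule 1: revenue $2,025,000 ≥ $1,475,000 → High-Revenue Permit required.
Rule 2: conducts auctions; offers overnight accommodation; vehicles 23 ≤ 24 → Annual License required.
Rule 3: does not store flammable materials; revenue $2,025,000 ≤ $2,525,000 → Fire Safety Permit not required.
Rule 4: does not store flammable materials; revenue $2,025,000 ≥ $125,000 → Municipal Certificate not required.
Rule 5: does not store flammable materials; conducts auctions → Fire Safety Certificate not required.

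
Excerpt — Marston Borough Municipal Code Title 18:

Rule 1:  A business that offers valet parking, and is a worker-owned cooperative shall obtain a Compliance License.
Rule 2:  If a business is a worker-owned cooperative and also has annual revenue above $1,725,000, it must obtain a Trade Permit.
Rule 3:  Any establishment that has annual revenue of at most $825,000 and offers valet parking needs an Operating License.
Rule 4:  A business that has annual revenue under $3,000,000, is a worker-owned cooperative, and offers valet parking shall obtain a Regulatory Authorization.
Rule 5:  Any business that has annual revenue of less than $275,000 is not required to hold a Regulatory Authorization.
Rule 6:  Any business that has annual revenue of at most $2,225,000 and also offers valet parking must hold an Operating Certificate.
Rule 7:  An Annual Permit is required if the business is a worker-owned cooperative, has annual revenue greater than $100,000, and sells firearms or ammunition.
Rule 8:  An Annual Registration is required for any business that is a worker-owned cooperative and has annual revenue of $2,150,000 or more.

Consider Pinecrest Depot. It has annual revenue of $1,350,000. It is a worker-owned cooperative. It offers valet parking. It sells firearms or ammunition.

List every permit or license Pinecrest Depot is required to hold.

Annual Permit, Compliance License, Operating Certificate, Regulatory Authorization

Rule 1: offers valet parking; is a worker-owned cooperative → Compliance License required.
Rule 2: is a worker-owned cooperative; revenue $1,350,000 ≤ $1,725,000 → Trade Permit not required.
Rule 3: revenue $1,350,000 > $825,000; offers valet parking → Operating License not required.
Rule 4: revenue $1,350,000 < $3,000,000; is a worker-owned cooperative; offers valet parking → Regulatory Authorization required.
Rule 5: revenue $1,350,000 ≥ $275,000 → Regulatory Authorization exemption does not apply.
Rule 6: revenue $1,350,000 ≤ $2,225,000; offers valet parking → Operating Certificate required.
Rule 7: is a worker-owned cooperative; revenue $1,350,000 > $100,000; sells firearms or ammunition → Annual Permit required.
Rule 8: is a worker-owned cooperative; revenue $1,350,000 < $2,150,000 → Annual Registration not required.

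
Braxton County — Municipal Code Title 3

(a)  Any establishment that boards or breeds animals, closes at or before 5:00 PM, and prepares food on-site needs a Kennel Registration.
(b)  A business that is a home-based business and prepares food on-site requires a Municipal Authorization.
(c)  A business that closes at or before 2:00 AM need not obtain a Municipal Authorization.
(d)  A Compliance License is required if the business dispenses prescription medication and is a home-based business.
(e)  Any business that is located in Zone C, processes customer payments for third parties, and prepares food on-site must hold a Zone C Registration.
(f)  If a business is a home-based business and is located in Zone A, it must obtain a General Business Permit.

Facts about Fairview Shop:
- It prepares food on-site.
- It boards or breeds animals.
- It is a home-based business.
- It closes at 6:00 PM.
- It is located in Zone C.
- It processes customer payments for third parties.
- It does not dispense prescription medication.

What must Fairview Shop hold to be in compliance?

Zone C Registration

(a) boards or breeds animals; closes 6:00 PM, after 5:00 PM; prepares food on-site → Kennel Registration not required.
(b) is a home-based business; prepares food on-site → Municipal Authorization required.
(c) closes 6:00 PM, at/before 2:00 AM → exempt from Municipal Authorization.
(d) does not dispense prescription medication; is a home-based business → Compliance License not required.
(e) is located in Zone C; processes customer payments for third parties; prepares food on-site → Zone C Registration required.
(f) is a home-based business; is located in Zone C (not: is located in Zone A) → General Business Permit not required.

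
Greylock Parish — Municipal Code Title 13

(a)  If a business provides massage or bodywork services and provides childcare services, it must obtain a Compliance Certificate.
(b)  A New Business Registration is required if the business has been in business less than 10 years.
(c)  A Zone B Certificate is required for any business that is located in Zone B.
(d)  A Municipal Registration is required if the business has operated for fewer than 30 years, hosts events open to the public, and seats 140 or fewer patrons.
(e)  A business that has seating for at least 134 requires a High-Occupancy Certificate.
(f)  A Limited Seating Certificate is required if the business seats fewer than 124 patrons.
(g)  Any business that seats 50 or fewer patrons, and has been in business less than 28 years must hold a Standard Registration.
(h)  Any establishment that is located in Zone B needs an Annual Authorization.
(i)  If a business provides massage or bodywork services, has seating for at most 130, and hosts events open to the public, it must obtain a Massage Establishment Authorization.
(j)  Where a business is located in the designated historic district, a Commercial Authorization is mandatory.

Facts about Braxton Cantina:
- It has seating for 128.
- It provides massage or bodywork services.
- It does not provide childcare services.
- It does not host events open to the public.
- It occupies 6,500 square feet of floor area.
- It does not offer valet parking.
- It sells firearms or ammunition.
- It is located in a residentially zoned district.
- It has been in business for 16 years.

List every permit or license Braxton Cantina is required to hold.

(a) provides massage or bodywork services; does not provide childcare services → Compliance Certificate not required.
(b) years in business 16 ≥ 10 → New Business Registration not required.
(c) is located in a residentially zoned district (not: is located in Zone B) → Zone B Certificate not required.
(d) years in business 16 < 30; does not host events open to the public; seating 128 ≤ 140 → Municipal Registration not required.
(e) seating 128 < 134 → High-Occupancy Certificate not required.
(f) seating 128 ≥ 124 → Limited Seating Certificate not required.
(g) seating 128 > 50; years in business 16 < 28 → Standard Registration not required.
(h) is located in a residentially zoned district (not: is located in Zone B) → Annual Authorization not required.
(i) provides massage or bodywork services; seating 128 ≤ 130; does not host events open to the public → Massage Establishment Authorization not required.
(j) is located in a residentially zoned district (not: is located in the designated historic district) → Commercial Authorization not required.

None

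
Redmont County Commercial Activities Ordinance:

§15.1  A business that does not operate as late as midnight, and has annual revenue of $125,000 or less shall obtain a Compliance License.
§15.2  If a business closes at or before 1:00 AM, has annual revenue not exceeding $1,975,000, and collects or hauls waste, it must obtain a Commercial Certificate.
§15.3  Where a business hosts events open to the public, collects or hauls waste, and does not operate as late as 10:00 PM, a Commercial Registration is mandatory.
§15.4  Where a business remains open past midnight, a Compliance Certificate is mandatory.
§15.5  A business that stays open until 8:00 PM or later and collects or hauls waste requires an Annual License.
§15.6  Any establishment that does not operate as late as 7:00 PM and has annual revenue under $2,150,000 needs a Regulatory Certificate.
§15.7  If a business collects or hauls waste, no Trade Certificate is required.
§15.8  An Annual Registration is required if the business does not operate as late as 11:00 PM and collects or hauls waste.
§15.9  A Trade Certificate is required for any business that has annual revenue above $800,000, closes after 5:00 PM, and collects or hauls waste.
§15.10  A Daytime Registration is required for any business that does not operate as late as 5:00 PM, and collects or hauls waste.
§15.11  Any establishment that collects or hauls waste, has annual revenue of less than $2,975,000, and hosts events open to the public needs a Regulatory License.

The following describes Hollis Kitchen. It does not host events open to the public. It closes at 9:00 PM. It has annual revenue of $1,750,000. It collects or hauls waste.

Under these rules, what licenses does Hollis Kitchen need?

§15.1 closes 9:00 PM, at/before midnight; revenue $1,750,000 > $125,000 → Compliance License not required.
§15.2 closes 9:00 PM, at/before 1:00 AM; revenue $1,750,000 ≤ $1,975,000; collects or hauls waste → Commercial Certificate required.
§15.3 does not host events open to the public; collects or hauls waste; closes 9:00 PM, at/before 10:00 PM → Commercial Registration not required.
§15.4 closes 9:00 PM, at/before midnight → Compliance Certificate not required.
§15.5 closes 9:00 PM, after 8:00 PM; collects or hauls waste → Annual License required.
§15.6 closes 9:00 PM, after 7:00 PM; revenue $1,750,000 < $2,150,000 → Regulatory Certificate not required.
§15.7 collects or hauls waste → exempt from Trade Certificate.
§15.8 closes 9:00 PM, at/before 11:00 PM; collects or hauls waste → Annual Registration required.
§15.9 revenue $1,750,000 > $800,000; closes 9:00 PM, after 5:00 PM; collects or hauls waste → Trade Certificate required.
§15.10 closes 9:00 PM, after 5:00 PM; collects or hauls waste → Daytime Registration not required.
§15.11 collects or hauls waste; revenue $1,750,000 < $2,975,000; does not host events open to the public → Regulatory License not required.

Annual License, Annual Registration, Commercial Certificate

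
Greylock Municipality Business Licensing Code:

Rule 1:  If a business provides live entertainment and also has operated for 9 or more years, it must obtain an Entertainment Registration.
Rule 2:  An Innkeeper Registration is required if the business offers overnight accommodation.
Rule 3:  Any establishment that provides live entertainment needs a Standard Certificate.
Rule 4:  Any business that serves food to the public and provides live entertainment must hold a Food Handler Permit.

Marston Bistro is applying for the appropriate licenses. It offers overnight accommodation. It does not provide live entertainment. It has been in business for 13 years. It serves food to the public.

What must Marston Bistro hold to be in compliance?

Innkeeper Registration

Rule 1: does not provide live entertainment; years in business 13 ≥ 9 → Entertainment Registration not required.
Rule 2: offers overnight accommodation → Innkeeper Registration required.
Rule 3: does not provide live entertainment → Standard Certificate not required.
Rule 4: serves food to the public; does not provide live entertainment → Food Handler Permit not required.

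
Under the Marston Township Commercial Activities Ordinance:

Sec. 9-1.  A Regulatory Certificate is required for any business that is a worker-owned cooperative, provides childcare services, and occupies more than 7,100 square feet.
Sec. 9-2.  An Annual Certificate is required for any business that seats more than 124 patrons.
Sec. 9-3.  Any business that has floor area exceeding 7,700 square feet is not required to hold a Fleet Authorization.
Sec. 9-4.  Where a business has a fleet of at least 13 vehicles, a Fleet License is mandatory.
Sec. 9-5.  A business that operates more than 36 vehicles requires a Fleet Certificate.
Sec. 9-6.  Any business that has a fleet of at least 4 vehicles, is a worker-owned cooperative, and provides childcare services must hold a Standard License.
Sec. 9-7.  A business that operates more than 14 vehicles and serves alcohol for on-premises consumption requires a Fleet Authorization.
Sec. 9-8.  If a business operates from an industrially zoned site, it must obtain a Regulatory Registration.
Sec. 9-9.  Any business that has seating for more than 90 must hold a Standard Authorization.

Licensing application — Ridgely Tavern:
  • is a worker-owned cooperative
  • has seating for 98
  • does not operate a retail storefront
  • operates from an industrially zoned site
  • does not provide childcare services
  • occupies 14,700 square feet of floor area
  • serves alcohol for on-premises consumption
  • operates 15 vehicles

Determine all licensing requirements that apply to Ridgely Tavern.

Fleet License, Regulatory Registration, Standard Authorization

Sec. 9-1. is a worker-owned cooperative; does not provide childcare services; floor area 14,700 square feet > 7,100 square feet → Regulatory Certificate not required.
Sec. 9-2. seating 98 ≤ 124 → Annual Certificate not required.
Sec. 9-3. floor area 14,700 square feet > 7,700 square feet → exempt from Fleet Authorization.
Sec. 9-4. vehicles 15 ≥ 13 → Fleet License required.
Sec. 9-5. vehicles 15 ≤ 36 → Fleet Certificate not required.
Sec. 9-6. vehicles 15 ≥ 4; is a worker-owned cooperative; does not provide childcare services → Standard License not required.
Sec. 9-7. vehicles 15 > 14; serves alcohol for on-premises consumption → Fleet Authorization required.
Sec. 9-8. operates from an industrially zoned site → Regulatory Registration required.
Sec. 9-9. seating 98 > 90 → Standard Authorization required.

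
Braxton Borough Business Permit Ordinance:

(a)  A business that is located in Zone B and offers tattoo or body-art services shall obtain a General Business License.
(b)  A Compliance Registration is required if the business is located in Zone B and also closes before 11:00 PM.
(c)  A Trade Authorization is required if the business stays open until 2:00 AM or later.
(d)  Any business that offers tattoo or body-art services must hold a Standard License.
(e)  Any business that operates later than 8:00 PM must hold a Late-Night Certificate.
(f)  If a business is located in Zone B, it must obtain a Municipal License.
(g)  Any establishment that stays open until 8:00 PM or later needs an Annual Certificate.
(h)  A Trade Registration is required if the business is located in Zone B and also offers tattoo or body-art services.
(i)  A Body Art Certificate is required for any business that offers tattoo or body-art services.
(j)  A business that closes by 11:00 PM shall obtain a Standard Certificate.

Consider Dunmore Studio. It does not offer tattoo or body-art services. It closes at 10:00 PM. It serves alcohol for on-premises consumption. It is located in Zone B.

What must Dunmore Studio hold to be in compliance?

Annual Certificate, Compliance Registration, Late-Night Certificate, Municipal License, Standard Certificate

(a) is located in Zone B; does not offer tattoo or body-art services → General Business License not required.
(b) is located in Zone B; closes 10:00 PM, at/before 11:00 PM → Compliance Registration required.
(c) closes 10:00 PM, at/before 2:00 AM → Trade Authorization not required.
(d) does not offer tattoo or body-art services → Standard License not required.
(e) closes 10:00 PM, after 8:00 PM → Late-Night Certificate required.
(f) is located in Zone B → Municipal License required.
(g) closes 10:00 PM, after 8:00 PM → Annual Certificate required.
(h) is located in Zone B; does not offer tattoo or body-art services → Trade Registration not required.
(i) does not offer tattoo or body-art services → Body Art Certificate not required.
(j) closes 10:00 PM, at/before 11:00 PM → Standard Certificate required.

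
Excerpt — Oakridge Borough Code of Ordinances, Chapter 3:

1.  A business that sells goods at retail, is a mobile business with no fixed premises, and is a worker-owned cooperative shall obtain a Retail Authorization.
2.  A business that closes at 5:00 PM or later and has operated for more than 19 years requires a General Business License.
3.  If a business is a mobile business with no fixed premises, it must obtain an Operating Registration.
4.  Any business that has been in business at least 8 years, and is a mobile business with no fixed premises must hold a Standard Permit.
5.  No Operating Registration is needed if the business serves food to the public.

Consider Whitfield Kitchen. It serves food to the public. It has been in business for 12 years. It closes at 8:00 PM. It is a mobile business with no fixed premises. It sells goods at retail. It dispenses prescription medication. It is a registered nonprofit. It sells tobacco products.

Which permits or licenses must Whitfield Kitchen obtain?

Standard Permit

1. sells goods at retail; is a mobile business with no fixed premises; is a registered nonprofit (not: is a worker-owned cooperative) → Retail Authorization not required.
2. closes 8:00 PM, after 5:00 PM; years in business 12 ≤ 19 → General Business License not required.
3. is a mobile business with no fixed premises → Operating Registration required.
4. years in business 12 ≥ 8; is a mobile business with no fixed premises → Standard Permit required.
5. serves food to the public → exempt from Operating Registration.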